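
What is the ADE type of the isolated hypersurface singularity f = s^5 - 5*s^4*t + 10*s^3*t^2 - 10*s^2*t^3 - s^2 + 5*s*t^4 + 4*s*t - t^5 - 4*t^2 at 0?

The Hessian of f at 0 has rank 1. Corank 1: A-series; mu = 4 gives A_4.

A_{4}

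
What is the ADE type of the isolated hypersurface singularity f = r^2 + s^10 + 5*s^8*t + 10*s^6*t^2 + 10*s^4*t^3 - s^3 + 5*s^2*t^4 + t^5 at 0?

E_{8}

The Hessian of f at 0 is [[0, 0, 0], [0, 0, 0], [0, 0, 2]] with rank 1, so corank 2. A Groebner basis of the Jacobian ideal J(f) in C{s,t,r} is {t^4, s^2, r}; counting standard monomials gives mu = 8. Corank 2; j^3 = -s^3 is a perfect cube, so E-series; the 5-jet and mu = 8 give E_8.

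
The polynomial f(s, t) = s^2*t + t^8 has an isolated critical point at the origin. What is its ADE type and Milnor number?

The Hessian of f at 0 is [[0, 0], [0, 0]] with rank 0, so corank 2. A Groebner basis of the Jacobian ideal J(f) in C{s,t} is {s^2/8 + t^7, s^3, s*t}; counting standard monomials gives mu = 9. Corank 2; j^3 = s^2*t has shape L^2 M (L != M), so D-series; mu = 9 gives D_9.

Type D_9, Milnor number mu = 9.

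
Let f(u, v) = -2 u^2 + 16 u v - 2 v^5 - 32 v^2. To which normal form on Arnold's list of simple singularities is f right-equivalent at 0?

A_{4}

The Hessian of f at 0 is [[-4, 16], [16, -64]] with rank 1, so corank 1. A Groebner basis of the Jacobian ideal J(f) in C{u,v} is {v^4, u - 4*v}; counting standard monomials gives mu = 4. Corank 1: A-series; mu = 4 gives A_4.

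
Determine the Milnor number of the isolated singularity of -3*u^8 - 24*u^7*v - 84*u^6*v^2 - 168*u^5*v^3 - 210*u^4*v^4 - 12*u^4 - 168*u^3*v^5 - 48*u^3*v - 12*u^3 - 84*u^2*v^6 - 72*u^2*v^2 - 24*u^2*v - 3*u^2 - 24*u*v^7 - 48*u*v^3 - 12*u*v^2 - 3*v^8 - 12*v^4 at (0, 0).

7

The Hessian of f at 0 has rank 1. Corank 1: A-series; mu = 7 gives A_7.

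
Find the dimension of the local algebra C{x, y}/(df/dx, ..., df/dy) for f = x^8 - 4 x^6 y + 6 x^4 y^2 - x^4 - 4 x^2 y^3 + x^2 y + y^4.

5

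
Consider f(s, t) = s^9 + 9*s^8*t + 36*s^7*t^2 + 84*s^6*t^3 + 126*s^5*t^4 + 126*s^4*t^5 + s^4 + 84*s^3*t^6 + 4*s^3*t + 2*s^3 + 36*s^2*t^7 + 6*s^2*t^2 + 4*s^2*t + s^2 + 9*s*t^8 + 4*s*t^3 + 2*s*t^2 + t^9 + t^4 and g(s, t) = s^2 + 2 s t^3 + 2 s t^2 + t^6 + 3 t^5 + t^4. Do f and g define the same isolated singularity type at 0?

No.

The Hessian of f at 0 has rank 1. Corank 1: A-series; mu = 8 gives A_8. The Hessian of g at 0 has rank 1. Corank 1: A-series; mu = 4 gives A_4. f is A_8 but g is A_4, hence not right-equivalent.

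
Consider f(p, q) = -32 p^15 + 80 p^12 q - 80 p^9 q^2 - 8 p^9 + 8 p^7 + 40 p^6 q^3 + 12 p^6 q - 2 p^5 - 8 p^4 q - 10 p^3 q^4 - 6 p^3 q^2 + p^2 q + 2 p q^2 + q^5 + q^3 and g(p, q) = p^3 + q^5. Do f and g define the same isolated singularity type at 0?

The Hessian of f at 0 is [[0, 0], [0, 0]] with rank 0, so corank 2. A Groebner basis of the Jacobian ideal J(f) in C{p,q} is {p*q/2 + q^4 + q^2/2, p*q^2 + q^3, p^2 - p*q/2 - 3*q^2/2}; counting standard monomials gives mu = 6. Corank 2; j^3 = q*(p + q)^2 has shape L^2 M (L != M), so D-series; mu = 6 gives D_6. The Hessian of g at 0 is [[0, 0], [0, 0]] with rank 0, so corank 2. A Groebner basis of the Jacobian ideal J(g) in C{p,q} is {q^4, p^2}; counting standard monomials gives mu = 8. Corank 2; j^3 = p^3 is a perfect cube, so E-series; the 5-jet and mu = 8 give E_8. f is D_6 but g is E_8, hence not right-equivalent.

No.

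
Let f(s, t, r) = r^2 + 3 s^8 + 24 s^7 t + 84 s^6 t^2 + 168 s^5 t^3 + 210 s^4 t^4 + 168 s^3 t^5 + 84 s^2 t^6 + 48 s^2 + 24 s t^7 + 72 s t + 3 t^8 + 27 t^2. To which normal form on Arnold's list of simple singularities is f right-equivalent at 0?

A_{7}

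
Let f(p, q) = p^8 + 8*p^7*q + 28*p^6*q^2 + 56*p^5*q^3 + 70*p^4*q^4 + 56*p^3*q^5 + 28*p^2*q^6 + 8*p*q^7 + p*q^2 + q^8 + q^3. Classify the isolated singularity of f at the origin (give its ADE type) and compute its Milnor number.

Type D_9, Milnor number mu = 9.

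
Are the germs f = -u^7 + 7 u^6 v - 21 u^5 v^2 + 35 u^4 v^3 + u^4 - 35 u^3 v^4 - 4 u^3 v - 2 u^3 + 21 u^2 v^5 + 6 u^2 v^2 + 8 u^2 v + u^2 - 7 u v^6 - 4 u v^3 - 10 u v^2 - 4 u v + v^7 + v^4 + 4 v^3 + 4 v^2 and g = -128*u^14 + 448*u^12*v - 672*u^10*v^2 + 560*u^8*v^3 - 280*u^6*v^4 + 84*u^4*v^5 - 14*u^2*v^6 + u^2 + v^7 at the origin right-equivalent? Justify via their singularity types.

Yes.

The Hessian of f at 0 is [[2, -4], [-4, 8]] with rank 1, so corank 1. A Groebner basis of the Jacobian ideal J(f) in C{u,v} is {-14*u*v/3 + 5*u/3 + v^4 + 4*v^3/3 + 23*v^2/3 - 10*v/3, u*v^2 - 4*u*v/3 + u/3 - 4*v^3/3 + 7*v^2/3 - 2*v/3, u^2 - 2*u*v - u + v^2 + 2*v}; counting standard monomials gives mu = 6. Corank 1: A-series; mu = 6 gives A_6. The Hessian of g at 0 is [[2, 0], [0, 0]] with rank 1, so corank 1. A Groebner basis of the Jacobian ideal J(g) in C{u,v} is {v^6, u}; counting standard monomials gives mu = 6. Corank 1: A-series; mu = 6 gives A_6. Both have type A_6, hence right-equivalent.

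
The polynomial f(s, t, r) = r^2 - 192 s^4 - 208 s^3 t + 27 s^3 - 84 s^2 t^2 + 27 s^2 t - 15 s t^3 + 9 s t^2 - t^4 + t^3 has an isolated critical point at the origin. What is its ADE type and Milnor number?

Type E_7, Milnor number mu = 7.

The Hessian of f at 0 has rank 1. Corank 2; j^3 = (3*s + t)^3 is a perfect cube, so E-series; the 4-jet and mu = 7 give E_7.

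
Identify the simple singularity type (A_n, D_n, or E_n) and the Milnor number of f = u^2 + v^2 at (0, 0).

Type A_{1}, Milnor number mu = 1.

The Hessian of f at 0 is [[2, 0], [0, 2]] with rank 2, so corank 0. A Groebner basis of the Jacobian ideal J(f) in C{u,v} is {u, v}; counting standard monomials gives mu = 1. Corank 0: nondegenerate Morse point, so A_1.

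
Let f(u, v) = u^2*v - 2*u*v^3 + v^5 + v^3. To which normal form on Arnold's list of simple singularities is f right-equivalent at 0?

D_4

The Hessian of f at 0 is [[0, 0], [0, 0]] with rank 0, so corank 2. A Groebner basis of the Jacobian ideal J(f) in C{u,v} is {v^3, u^2 + 3*v^2, u*v}; counting standard monomials gives mu = 4. Corank 2; j^3 = v*(u^2 + v^2) splits into three distinct lines over C (the quadratic factor has nonzero discriminant), so D_4.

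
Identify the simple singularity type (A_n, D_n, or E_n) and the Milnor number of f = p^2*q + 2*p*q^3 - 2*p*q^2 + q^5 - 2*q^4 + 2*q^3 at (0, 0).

Type D_4, Milnor number mu = 4.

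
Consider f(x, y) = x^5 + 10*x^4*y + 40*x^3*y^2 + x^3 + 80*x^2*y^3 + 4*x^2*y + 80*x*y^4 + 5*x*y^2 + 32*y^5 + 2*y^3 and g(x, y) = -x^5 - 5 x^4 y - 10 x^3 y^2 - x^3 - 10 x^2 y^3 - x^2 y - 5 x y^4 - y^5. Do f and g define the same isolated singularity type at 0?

Yes.

The Hessian of f at 0 has rank 0. Corank 2; j^3 = (x + y)^2*(x + 2*y) has shape L^2 M (L != M), so D-series; mu = 6 gives D_6. The Hessian of g at 0 has rank 0. Corank 2; j^3 = -x^2*(x + y) has shape L^2 M (L != M), so D-series; mu = 6 gives D_6. Both have type D_6, hence right-equivalent.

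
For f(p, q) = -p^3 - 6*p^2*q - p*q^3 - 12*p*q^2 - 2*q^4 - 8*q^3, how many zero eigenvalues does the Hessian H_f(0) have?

Hessian at 0 has rank 0.

2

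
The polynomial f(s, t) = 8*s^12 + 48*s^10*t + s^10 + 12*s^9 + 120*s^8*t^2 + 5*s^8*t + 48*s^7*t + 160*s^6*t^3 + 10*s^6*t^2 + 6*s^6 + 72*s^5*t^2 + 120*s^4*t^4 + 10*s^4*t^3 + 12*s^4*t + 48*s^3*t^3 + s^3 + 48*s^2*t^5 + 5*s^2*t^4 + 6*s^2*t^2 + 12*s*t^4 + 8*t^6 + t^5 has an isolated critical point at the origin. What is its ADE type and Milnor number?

The Hessian of f at 0 has rank 0. Corank 2; j^3 = s^3 is a perfect cube, so E-series; the 5-jet and mu = 8 give E_8.

Type E_8, Milnor number mu = 8.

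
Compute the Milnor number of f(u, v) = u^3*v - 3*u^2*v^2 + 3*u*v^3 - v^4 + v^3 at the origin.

The Hessian of f at 0 has rank 0. Corank 2; j^3 = v^3 is a perfect cube, so E-series; the 4-jet and mu = 7 give E_7.

7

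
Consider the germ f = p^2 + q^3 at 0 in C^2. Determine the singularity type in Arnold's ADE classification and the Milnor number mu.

The Hessian of f at 0 has rank 1. Corank 1: A-series; mu = 2 gives A_2.

Type A2, Milnor number mu = 2.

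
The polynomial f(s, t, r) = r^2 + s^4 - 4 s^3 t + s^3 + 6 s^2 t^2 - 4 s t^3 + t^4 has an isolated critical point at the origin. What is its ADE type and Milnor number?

Type E_6, Milnor number mu = 6.

The Hessian of f at 0 has rank 1. Corank 2; j^3 = s^3 is a perfect cube, so E-series; the 4-jet and mu = 6 give E_6.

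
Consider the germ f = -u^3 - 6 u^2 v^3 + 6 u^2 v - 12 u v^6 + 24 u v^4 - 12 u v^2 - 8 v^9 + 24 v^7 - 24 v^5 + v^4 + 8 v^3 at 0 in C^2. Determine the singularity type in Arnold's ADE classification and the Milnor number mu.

The Hessian of f at 0 has rank 0. Corank 2; j^3 = -(u - 2*v)^3 is a perfect cube, so E-series; the 4-jet and mu = 6 give E_6.

Type E_{6}, Milnor number mu = 6.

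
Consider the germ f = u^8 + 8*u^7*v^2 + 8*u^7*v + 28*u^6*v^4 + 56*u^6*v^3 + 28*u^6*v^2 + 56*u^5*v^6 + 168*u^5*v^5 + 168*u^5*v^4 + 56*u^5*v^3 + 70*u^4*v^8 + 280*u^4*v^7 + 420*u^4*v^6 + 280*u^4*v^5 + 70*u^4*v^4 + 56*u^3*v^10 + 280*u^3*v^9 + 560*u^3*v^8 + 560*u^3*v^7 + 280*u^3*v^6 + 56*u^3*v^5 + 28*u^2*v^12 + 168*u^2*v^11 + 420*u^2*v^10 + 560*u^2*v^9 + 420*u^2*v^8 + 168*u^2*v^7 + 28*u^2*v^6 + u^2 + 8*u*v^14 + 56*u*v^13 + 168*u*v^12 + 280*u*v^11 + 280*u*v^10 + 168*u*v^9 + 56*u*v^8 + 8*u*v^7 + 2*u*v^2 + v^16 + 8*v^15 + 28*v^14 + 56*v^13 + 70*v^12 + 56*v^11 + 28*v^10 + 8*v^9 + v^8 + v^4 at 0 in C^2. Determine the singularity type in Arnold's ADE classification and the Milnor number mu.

Type A7, Milnor number mu = 7.

The Hessian of f at 0 is [[2, 0], [0, 0]] with rank 1, so corank 1. A Groebner basis of the Jacobian ideal J(f) in C{u,v} is {u^4, u^3*v, u + v^2}; counting standard monomials gives mu = 7. Corank 1: A-series; mu = 7 gives A_7.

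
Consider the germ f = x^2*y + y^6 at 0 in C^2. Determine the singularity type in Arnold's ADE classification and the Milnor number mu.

Type D7, Milnor number mu = 7.

The Hessian of f at 0 has rank 0. Corank 2; j^3 = x^2*y has shape L^2 M (L != M), so D-series; mu = 7 gives D_7.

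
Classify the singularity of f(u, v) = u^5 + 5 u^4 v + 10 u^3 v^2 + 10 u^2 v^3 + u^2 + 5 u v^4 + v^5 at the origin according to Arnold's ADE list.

The Hessian of f at 0 is [[2, 0], [0, 0]] with rank 1, so corank 1. A Groebner basis of the Jacobian ideal J(f) in C{u,v} is {v^4, u}; counting standard monomials gives mu = 4. Corank 1: A-series; mu = 4 gives A_4.

A4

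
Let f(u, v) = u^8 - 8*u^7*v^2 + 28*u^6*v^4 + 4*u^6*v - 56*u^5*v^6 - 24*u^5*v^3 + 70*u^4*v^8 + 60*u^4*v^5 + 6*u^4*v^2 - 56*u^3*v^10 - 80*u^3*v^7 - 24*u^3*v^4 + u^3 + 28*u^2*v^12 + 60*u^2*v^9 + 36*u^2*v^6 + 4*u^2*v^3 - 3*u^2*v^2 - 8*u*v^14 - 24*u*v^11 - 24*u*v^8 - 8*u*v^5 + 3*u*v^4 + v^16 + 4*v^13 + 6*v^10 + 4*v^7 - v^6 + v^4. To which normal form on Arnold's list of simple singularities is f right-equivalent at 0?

The Hessian of f at 0 is [[0, 0], [0, 0]] with rank 0, so corank 2. A Groebner basis of the Jacobian ideal J(f) in C{u,v} is {u^3, u^2*v, -u^2/2 + u*v^2, v^3}; counting standard monomials gives mu = 6. Corank 2; j^3 = u^3 is a perfect cube, so E-series; the 4-jet and mu = 6 give E_6.

E_6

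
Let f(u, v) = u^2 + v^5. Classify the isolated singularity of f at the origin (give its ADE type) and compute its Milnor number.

Type A_4, Milnor number mu = 4.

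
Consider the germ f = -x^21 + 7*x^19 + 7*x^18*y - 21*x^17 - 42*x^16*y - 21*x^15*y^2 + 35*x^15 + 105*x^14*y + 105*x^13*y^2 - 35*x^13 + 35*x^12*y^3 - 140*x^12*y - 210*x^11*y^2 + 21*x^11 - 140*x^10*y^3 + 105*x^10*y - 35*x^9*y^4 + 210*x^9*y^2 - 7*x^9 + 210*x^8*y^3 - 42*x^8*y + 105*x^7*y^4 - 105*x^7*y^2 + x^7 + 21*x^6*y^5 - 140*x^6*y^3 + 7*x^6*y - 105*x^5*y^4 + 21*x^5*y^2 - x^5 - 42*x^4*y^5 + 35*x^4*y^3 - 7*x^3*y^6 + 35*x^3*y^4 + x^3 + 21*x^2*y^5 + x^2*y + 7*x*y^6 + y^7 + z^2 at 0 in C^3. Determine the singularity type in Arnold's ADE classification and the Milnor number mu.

Type D8, Milnor number mu = 8.

The Hessian of f at 0 has rank 1. Corank 2; j^3 = x^2*(x + y) has shape L^2 M (L != M), so D-series; mu = 8 gives D_8.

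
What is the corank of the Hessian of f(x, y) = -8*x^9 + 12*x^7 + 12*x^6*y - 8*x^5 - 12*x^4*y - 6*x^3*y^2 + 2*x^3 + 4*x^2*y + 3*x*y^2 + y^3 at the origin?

2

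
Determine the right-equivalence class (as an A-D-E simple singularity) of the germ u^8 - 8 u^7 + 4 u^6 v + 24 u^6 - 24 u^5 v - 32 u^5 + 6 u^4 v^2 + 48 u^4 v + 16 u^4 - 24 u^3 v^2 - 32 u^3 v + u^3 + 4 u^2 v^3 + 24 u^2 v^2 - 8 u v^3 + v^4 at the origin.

E6

The Hessian of f at 0 has rank 0. Corank 2; j^3 = u^3 is a perfect cube, so E-series; the 4-jet and mu = 6 give E_6.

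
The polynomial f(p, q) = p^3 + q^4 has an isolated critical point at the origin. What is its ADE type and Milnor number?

Type E_{6}, Milnor number mu = 6.

The Hessian of f at 0 has rank 0. Corank 2; j^3 = p^3 is a perfect cube, so E-series; the 4-jet and mu = 6 give E_6.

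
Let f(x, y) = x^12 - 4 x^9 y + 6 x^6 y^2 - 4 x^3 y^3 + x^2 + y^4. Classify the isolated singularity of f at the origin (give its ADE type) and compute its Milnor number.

The Hessian of f at 0 is [[2, 0], [0, 0]] with rank 1, so corank 1. A Groebner basis of the Jacobian ideal J(f) in C{x,y} is {y^3, x}; counting standard monomials gives mu = 3. Corank 1: A-series; mu = 3 gives A_3.

Type A_{3}, Milnor number mu = 3.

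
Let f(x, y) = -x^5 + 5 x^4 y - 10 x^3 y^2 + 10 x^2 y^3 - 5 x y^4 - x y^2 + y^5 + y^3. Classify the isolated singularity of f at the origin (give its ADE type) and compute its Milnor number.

Type D_6, Milnor number mu = 6.

The Hessian of f at 0 has rank 0. Corank 2; j^3 = -y^2*(x - y) has shape L^2 M (L != M), so D-series; mu = 6 gives D_6.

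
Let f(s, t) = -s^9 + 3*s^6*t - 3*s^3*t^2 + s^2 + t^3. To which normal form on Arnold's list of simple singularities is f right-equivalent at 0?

A_{2}

The Hessian of f at 0 has rank 1. Corank 1: A-series; mu = 2 gives A_2.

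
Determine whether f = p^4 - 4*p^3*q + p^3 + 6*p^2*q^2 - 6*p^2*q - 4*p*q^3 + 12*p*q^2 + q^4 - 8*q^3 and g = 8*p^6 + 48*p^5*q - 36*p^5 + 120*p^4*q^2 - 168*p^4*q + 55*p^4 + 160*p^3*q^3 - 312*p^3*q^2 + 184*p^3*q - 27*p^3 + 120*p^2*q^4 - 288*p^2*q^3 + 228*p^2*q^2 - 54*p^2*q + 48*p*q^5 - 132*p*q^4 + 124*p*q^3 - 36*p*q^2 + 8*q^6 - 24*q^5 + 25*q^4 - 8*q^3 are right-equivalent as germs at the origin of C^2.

Yes.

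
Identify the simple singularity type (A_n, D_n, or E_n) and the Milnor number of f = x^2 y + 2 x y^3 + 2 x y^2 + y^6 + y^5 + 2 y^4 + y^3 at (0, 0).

The Hessian of f at 0 is [[0, 0], [0, 0]] with rank 0, so corank 2. A Groebner basis of the Jacobian ideal J(f) in C{x,y} is {x^3 - x^2/2 - 7*x*y^2/2 + 3*x*y/2 + 2*y^2, x^2*y + x^2/6 + 13*x*y^2/6 - 5*x*y/6 - y^2, x*y + y^3 + y^2}; counting standard monomials gives mu = 7. Corank 2; j^3 = y*(x + y)^2 has shape L^2 M (L != M), so D-series; mu = 7 gives D_7.

Type D_7, Milnor number mu = 7.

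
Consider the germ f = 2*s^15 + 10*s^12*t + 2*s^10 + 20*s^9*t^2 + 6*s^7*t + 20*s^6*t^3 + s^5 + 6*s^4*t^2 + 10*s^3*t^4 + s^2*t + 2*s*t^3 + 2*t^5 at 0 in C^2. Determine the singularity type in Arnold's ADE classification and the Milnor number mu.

The Hessian of f at 0 is [[0, 0], [0, 0]] with rank 0, so corank 2. A Groebner basis of the Jacobian ideal J(f) in C{s,t} is {s^3, s^2*t, -s^2/4 + s*t^2, s*t + t^3}; counting standard monomials gives mu = 6. Corank 2; j^3 = s^2*t has shape L^2 M (L != M), so D-series; mu = 6 gives D_6.

Type D_6, Milnor number mu = 6.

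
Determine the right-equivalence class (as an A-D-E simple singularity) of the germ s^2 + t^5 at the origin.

A4

The Hessian of f at 0 has rank 1. Corank 1: A-series; mu = 4 gives A_4.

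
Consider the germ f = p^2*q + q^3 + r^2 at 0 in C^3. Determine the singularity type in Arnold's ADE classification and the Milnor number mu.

Type D4, Milnor number mu = 4.

The Hessian of f at 0 has rank 1. Corank 2; j^3 = q*(p^2 + q^2) splits into three distinct lines over C (the quadratic factor has nonzero discriminant), so D_4.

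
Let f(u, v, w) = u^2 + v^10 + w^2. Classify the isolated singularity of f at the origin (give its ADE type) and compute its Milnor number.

Type A_9, Milnor number mu = 9.

The Hessian of f at 0 is [[2, 0, 0], [0, 0, 0], [0, 0, 2]] with rank 2, so corank 1. A Groebner basis of the Jacobian ideal J(f) in C{u,v,w} is {v^9, u, w}; counting standard monomials gives mu = 9. Corank 1: A-series; mu = 9 gives A_9.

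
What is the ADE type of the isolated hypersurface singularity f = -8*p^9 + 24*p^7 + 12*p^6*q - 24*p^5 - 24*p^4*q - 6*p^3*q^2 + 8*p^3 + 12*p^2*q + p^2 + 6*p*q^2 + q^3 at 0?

A2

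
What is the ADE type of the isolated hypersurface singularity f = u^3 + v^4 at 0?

The Hessian of f at 0 is [[0, 0], [0, 0]] with rank 0, so corank 2. A Groebner basis of the Jacobian ideal J(f) in C{u,v} is {v^3, u^2}; counting standard monomials gives mu = 6. Corank 2; j^3 = u^3 is a perfect cube, so E-series; the 4-jet and mu = 6 give E_6.

E_6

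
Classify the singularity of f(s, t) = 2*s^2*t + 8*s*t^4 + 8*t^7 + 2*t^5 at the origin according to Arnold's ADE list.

D_{6}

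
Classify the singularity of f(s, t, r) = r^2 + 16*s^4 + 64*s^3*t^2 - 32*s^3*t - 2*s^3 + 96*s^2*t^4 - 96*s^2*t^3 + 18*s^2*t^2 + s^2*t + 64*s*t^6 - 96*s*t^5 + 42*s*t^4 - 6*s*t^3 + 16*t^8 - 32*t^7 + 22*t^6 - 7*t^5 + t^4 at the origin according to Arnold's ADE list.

The Hessian of f at 0 has rank 1. Corank 2; j^3 = -s^2*(2*s - t) has shape L^2 M (L != M), so D-series; mu = 5 gives D_5.

D_5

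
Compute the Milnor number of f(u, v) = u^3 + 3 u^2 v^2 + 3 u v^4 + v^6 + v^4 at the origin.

The Hessian of f at 0 has rank 0. Corank 2; j^3 = u^3 is a perfect cube, so E-series; the 4-jet and mu = 6 give E_6.

6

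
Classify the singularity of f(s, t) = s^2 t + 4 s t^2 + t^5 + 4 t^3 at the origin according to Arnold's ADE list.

D_6

The Hessian of f at 0 has rank 0. Corank 2; j^3 = t*(s + 2*t)^2 has shape L^2 M (L != M), so D-series; mu = 6 gives D_6.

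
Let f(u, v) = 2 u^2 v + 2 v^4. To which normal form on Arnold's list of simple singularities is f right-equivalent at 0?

The Hessian of f at 0 is [[0, 0], [0, 0]] with rank 0, so corank 2. A Groebner basis of the Jacobian ideal J(f) in C{u,v} is {u^3, u^2/4 + v^3, u*v}; counting standard monomials gives mu = 5. Corank 2; j^3 = 2*u^2*v has shape L^2 M (L != M), so D-series; mu = 5 gives D_5.

D5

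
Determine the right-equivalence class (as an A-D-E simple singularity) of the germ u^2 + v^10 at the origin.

The Hessian of f at 0 has rank 1. Corank 1: A-series; mu = 9 gives A_9.

A_{9}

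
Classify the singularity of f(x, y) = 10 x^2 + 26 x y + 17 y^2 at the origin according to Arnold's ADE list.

A1

The Hessian of f at 0 has rank 2. Corank 0: nondegenerate Morse point, so A_1.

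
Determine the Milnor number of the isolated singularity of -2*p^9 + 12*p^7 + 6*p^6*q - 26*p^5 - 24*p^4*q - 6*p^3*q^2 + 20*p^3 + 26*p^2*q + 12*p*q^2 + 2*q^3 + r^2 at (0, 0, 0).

The Hessian of f at 0 has rank 1. Corank 2; j^3 = 2*(2*p + q)*(5*p^2 + 4*p*q + q^2) splits into three distinct lines over C (the quadratic factor has nonzero discriminant), so D_4.

4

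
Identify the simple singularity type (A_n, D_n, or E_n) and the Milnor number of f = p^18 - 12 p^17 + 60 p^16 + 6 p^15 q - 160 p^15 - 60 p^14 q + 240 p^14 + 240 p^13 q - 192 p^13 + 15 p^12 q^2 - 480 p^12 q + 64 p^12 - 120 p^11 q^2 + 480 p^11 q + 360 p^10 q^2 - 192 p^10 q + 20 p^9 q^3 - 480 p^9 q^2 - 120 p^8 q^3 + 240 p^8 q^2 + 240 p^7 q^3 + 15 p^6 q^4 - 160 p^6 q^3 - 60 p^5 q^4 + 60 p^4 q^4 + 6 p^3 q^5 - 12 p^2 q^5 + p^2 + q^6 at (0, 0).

Type A5, Milnor number mu = 5.

The Hessian of f at 0 has rank 1. Corank 1: A-series; mu = 5 gives A_5.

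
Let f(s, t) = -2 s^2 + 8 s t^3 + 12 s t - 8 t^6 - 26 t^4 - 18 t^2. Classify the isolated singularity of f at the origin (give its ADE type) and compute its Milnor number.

The Hessian of f at 0 has rank 1. Corank 1: A-series; mu = 3 gives A_3.

Type A3, Milnor number mu = 3.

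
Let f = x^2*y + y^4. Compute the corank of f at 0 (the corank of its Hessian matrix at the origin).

Hessian at 0 has rank 0.

2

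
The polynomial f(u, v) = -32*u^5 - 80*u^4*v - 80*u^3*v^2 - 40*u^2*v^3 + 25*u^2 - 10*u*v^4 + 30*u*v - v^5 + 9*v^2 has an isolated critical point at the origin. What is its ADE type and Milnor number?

Type A4, Milnor number mu = 4.

The Hessian of f at 0 has rank 1. Corank 1: A-series; mu = 4 gives A_4.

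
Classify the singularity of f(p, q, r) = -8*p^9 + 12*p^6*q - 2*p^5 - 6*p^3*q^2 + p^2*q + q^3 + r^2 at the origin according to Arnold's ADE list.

D_4

The Hessian of f at 0 has rank 1. Corank 2; j^3 = q*(p^2 + q^2) splits into three distinct lines over C (the quadratic factor has nonzero discriminant), so D_4.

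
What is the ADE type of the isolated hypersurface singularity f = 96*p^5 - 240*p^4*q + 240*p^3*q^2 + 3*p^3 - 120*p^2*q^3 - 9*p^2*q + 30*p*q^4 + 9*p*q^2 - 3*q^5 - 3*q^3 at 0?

The Hessian of f at 0 is [[0, 0], [0, 0]] with rank 0, so corank 2. A Groebner basis of the Jacobian ideal J(f) in C{p,q} is {q^5, p*q^3 - 7*q^4/8, p^2 - 2*p*q + q^2}; counting standard monomials gives mu = 8. Corank 2; j^3 = 3*(p - q)^3 is a perfect cube, so E-series; the 5-jet and mu = 8 give E_8.

E_{8}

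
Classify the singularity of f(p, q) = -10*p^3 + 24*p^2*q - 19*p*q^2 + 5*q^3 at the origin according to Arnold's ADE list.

D_4

The Hessian of f at 0 has rank 0. Corank 2; j^3 = -(p - q)*(10*p^2 - 14*p*q + 5*q^2) splits into three distinct lines over C (the quadratic factor has nonzero discriminant), so D_4.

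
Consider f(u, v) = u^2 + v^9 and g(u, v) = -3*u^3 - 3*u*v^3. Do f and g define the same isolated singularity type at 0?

The Hessian of f at 0 is [[2, 0], [0, 0]] with rank 1, so corank 1. A Groebner basis of the Jacobian ideal J(f) in C{u,v} is {v^8, u}; counting standard monomials gives mu = 8. Corank 1: A-series; mu = 8 gives A_8. The Hessian of g at 0 is [[0, 0], [0, 0]] with rank 0, so corank 2. A Groebner basis of the Jacobian ideal J(g) in C{u,v} is {u^3, u*v^2, 3*u^2 + v^3}; counting standard monomials gives mu = 7. Corank 2; j^3 = -3*u^3 is a perfect cube, so E-series; the 4-jet and mu = 7 give E_7. f is A_8 but g is E_7, hence not right-equivalent.

No.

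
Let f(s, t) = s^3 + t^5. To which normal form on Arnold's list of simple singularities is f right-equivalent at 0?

The Hessian of f at 0 is [[0, 0], [0, 0]] with rank 0, so corank 2. A Groebner basis of the Jacobian ideal J(f) in C{s,t} is {t^4, s^2}; counting standard monomials gives mu = 8. Corank 2; j^3 = s^3 is a perfect cube, so E-series; the 5-jet and mu = 8 give E_8.

E8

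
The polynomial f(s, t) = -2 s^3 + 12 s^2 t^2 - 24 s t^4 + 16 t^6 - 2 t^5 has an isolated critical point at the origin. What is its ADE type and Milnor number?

The Hessian of f at 0 has rank 0. Corank 2; j^3 = -2*s^3 is a perfect cube, so E-series; the 5-jet and mu = 8 give E_8.

Type E_8, Milnor number mu = 8.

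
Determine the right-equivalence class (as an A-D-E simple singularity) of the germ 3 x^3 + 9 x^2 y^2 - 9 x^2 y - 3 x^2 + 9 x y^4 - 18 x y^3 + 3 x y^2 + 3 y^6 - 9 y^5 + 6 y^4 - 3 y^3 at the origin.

A2

The Hessian of f at 0 is [[-6, 0], [0, 0]] with rank 1, so corank 1. A Groebner basis of the Jacobian ideal J(f) in C{x,y} is {y^2, x}; counting standard monomials gives mu = 2. Corank 1: A-series; mu = 2 gives A_2.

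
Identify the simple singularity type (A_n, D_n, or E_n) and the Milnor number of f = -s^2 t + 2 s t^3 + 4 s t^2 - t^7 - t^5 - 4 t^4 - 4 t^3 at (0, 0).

Type D_8, Milnor number mu = 8.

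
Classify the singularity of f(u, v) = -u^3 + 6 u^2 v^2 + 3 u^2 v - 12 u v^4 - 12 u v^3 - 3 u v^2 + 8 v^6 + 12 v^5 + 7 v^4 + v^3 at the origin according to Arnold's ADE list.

E_6

The Hessian of f at 0 has rank 0. Corank 2; j^3 = -(u - v)^3 is a perfect cube, so E-series; the 4-jet and mu = 6 give E_6.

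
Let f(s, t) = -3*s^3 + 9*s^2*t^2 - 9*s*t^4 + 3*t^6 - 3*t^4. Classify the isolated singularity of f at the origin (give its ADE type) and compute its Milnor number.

The Hessian of f at 0 is [[0, 0], [0, 0]] with rank 0, so corank 2. A Groebner basis of the Jacobian ideal J(f) in C{s,t} is {s^3, s^2*t, -s^2/2 + s*t^2, t^3}; counting standard monomials gives mu = 6. Corank 2; j^3 = -3*s^3 is a perfect cube, so E-series; the 4-jet and mu = 6 give E_6.

Type E6, Milnor number mu = 6.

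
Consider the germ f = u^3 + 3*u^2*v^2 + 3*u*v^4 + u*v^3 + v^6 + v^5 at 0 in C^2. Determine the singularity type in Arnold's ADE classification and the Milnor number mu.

The Hessian of f at 0 has rank 0. Corank 2; j^3 = u^3 is a perfect cube, so E-series; the 4-jet and mu = 7 give E_7.

Type E_{7}, Milnor number mu = 7.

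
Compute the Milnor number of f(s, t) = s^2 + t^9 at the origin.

8

The Hessian of f at 0 is [[2, 0], [0, 0]] with rank 1, so corank 1. A Groebner basis of the Jacobian ideal J(f) in C{s,t} is {t^8, s}; counting standard monomials gives mu = 8. Corank 1: A-series; mu = 8 gives A_8.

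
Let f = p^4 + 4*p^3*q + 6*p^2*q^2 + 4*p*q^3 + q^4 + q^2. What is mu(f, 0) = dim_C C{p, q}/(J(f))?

3

The Hessian of f at 0 is [[0, 0], [0, 2]] with rank 1, so corank 1. A Groebner basis of the Jacobian ideal J(f) in C{p,q} is {p^3, q}; counting standard monomials gives mu = 3. Corank 1: A-series; mu = 3 gives A_3.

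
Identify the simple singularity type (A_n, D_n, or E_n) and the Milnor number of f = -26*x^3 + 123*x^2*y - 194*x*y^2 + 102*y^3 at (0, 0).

Type D4, Milnor number mu = 4.

The Hessian of f at 0 has rank 0. Corank 2; j^3 = -(2*x - 3*y)*(13*x^2 - 42*x*y + 34*y^2) splits into three distinct lines over C (the quadratic factor has nonzero discriminant), so D_4.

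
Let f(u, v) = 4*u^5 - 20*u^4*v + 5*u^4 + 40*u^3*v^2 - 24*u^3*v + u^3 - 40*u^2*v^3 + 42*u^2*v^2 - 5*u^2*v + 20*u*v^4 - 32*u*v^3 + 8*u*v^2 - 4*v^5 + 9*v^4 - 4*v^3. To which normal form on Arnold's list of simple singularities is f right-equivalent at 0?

D5

The Hessian of f at 0 has rank 0. Corank 2; j^3 = (u - 2*v)^2*(u - v) has shape L^2 M (L != M), so D-series; mu = 5 gives D_5.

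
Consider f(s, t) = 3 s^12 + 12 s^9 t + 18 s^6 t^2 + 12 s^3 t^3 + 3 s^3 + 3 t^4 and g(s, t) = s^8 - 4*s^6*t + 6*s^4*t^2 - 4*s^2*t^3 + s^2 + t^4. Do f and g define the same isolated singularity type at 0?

The Hessian of f at 0 is [[0, 0], [0, 0]] with rank 0, so corank 2. A Groebner basis of the Jacobian ideal J(f) in C{s,t} is {t^3, s^2}; counting standard monomials gives mu = 6. Corank 2; j^3 = 3*s^3 is a perfect cube, so E-series; the 4-jet and mu = 6 give E_6. The Hessian of g at 0 is [[2, 0], [0, 0]] with rank 1, so corank 1. A Groebner basis of the Jacobian ideal J(g) in C{s,t} is {t^3, s}; counting standard monomials gives mu = 3. Corank 1: A-series; mu = 3 gives A_3. f is E_6 but g is A_3, hence not right-equivalent.

No.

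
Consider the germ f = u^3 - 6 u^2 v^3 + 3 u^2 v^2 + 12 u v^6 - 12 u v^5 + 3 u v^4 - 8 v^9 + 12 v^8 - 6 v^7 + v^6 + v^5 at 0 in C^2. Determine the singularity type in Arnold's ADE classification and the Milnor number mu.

Type E_{8}, Milnor number mu = 8.

The Hessian of f at 0 has rank 0. Corank 2; j^3 = u^3 is a perfect cube, so E-series; the 5-jet and mu = 8 give E_8.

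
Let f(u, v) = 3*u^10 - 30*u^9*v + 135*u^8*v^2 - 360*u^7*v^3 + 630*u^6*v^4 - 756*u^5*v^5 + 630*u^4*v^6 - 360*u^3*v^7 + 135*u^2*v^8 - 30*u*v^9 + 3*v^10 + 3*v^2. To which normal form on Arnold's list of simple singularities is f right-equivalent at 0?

A_{9}

The Hessian of f at 0 is [[0, 0], [0, 6]] with rank 1, so corank 1. A Groebner basis of the Jacobian ideal J(f) in C{u,v} is {u^9, v}; counting standard monomials gives mu = 9. Corank 1: A-series; mu = 9 gives A_9.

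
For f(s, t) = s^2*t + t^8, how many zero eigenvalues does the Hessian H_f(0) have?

2

Hessian at 0 has rank 0.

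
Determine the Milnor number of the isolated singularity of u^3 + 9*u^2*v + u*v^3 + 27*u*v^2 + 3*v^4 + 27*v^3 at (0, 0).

The Hessian of f at 0 has rank 0. Corank 2; j^3 = (u + 3*v)^3 is a perfect cube, so E-series; the 4-jet and mu = 7 give E_7.

7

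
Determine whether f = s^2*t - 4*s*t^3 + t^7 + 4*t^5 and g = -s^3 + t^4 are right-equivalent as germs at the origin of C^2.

No.

The Hessian of f at 0 has rank 0. Corank 2; j^3 = s^2*t has shape L^2 M (L != M), so D-series; mu = 8 gives D_8. The Hessian of g at 0 has rank 0. Corank 2; j^3 = -s^3 is a perfect cube, so E-series; the 4-jet and mu = 6 give E_6. f is D_8 but g is E_6, hence not right-equivalent.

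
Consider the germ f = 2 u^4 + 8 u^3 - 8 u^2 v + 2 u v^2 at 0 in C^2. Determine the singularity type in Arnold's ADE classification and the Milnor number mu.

The Hessian of f at 0 has rank 0. Corank 2; j^3 = 2*u*(2*u - v)^2 has shape L^2 M (L != M), so D-series; mu = 5 gives D_5.

Type D_{5}, Milnor number mu = 5.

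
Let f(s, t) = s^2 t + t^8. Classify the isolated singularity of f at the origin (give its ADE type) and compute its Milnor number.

Type D_9, Milnor number mu = 9.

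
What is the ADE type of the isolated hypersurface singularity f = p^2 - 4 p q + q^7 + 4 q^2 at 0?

The Hessian of f at 0 has rank 1. Corank 1: A-series; mu = 6 gives A_6.

A_6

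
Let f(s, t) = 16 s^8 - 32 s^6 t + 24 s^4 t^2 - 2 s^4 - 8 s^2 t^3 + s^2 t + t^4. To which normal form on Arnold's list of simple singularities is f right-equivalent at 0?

The Hessian of f at 0 is [[0, 0], [0, 0]] with rank 0, so corank 2. A Groebner basis of the Jacobian ideal J(f) in C{s,t} is {s^3, s^2/4 + t^3, s*t}; counting standard monomials gives mu = 5. Corank 2; j^3 = s^2*t has shape L^2 M (L != M), so D-series; mu = 5 gives D_5.

D_5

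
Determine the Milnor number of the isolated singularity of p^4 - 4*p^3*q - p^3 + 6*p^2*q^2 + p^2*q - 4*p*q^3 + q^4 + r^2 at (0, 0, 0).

5

The Hessian of f at 0 has rank 1. Corank 2; j^3 = -p^2*(p - q) has shape L^2 M (L != M), so D-series; mu = 5 gives D_5.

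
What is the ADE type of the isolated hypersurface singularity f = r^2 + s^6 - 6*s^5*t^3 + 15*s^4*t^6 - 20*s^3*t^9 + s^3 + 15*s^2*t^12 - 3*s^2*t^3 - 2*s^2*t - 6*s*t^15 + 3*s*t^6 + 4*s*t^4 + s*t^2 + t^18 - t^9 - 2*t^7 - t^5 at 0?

D7

The Hessian of f at 0 has rank 1. Corank 2; j^3 = s*(s - t)^2 has shape L^2 M (L != M), so D-series; mu = 7 gives D_7.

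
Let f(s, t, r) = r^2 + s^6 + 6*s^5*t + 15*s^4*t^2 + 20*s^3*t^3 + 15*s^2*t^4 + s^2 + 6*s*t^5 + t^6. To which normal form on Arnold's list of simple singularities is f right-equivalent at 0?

A5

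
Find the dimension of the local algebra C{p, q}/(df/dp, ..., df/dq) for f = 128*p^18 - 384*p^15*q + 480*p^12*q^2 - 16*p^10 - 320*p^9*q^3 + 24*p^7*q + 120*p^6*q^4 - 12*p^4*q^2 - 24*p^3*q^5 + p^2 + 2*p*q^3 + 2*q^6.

The Hessian of f at 0 is [[2, 0], [0, 0]] with rank 1, so corank 1. A Groebner basis of the Jacobian ideal J(f) in C{p,q} is {p*q^2, p + q^3, p^2}; counting standard monomials gives mu = 5. Corank 1: A-series; mu = 5 gives A_5.

5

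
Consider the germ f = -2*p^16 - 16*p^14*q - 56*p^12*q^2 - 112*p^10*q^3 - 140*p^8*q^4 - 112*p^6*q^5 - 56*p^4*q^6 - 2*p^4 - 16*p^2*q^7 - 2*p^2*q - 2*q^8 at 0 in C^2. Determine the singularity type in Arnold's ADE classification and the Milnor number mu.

Type D_{9}, Milnor number mu = 9.

The Hessian of f at 0 is [[0, 0], [0, 0]] with rank 0, so corank 2. A Groebner basis of the Jacobian ideal J(f) in C{p,q} is {p^2/8 + q^7, p^3, p*q}; counting standard monomials gives mu = 9. Corank 2; j^3 = -2*p^2*q has shape L^2 M (L != M), so D-series; mu = 9 gives D_9.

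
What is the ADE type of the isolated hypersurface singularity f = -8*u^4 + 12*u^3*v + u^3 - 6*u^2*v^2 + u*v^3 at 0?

The Hessian of f at 0 has rank 0. Corank 2; j^3 = u^3 is a perfect cube, so E-series; the 4-jet and mu = 7 give E_7.

E_{7}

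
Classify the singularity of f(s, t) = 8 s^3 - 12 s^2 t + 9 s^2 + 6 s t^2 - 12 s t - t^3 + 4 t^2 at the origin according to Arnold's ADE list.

A2

The Hessian of f at 0 is [[18, -12], [-12, 8]] with rank 1, so corank 1. A Groebner basis of the Jacobian ideal J(f) in C{s,t} is {t^2, s - 2*t/3}; counting standard monomials gives mu = 2. Corank 1: A-series; mu = 2 gives A_2.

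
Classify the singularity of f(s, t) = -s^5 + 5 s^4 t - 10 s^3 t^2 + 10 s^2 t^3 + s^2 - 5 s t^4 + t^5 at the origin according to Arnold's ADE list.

The Hessian of f at 0 has rank 1. Corank 1: A-series; mu = 4 gives A_4.

A_{4}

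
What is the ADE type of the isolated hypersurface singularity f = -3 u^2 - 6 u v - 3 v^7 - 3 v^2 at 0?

A6

The Hessian of f at 0 is [[-6, -6], [-6, -6]] with rank 1, so corank 1. A Groebner basis of the Jacobian ideal J(f) in C{u,v} is {v^6, u + v}; counting standard monomials gives mu = 6. Corank 1: A-series; mu = 6 gives A_6.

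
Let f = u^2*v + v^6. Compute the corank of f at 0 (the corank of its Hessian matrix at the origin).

Hessian at 0 has rank 0.

2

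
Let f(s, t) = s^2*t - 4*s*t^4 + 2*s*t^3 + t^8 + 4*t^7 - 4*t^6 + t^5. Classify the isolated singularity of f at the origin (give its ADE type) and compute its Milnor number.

Type D_9, Milnor number mu = 9.

The Hessian of f at 0 has rank 0. Corank 2; j^3 = s^2*t has shape L^2 M (L != M), so D-series; mu = 9 gives D_9.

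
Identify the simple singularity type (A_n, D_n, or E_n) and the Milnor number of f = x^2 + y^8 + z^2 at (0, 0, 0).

The Hessian of f at 0 has rank 2. Corank 1: A-series; mu = 7 gives A_7.

Type A_{7}, Milnor number mu = 7.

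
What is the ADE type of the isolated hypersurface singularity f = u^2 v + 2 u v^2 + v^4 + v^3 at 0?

D5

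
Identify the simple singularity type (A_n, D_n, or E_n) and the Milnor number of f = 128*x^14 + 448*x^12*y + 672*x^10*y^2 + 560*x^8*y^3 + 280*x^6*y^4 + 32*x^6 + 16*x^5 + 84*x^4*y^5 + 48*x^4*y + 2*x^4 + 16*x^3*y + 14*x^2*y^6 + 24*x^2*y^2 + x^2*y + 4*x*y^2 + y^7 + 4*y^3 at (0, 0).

Type D8, Milnor number mu = 8.

The Hessian of f at 0 has rank 0. Corank 2; j^3 = y*(x + 2*y)^2 has shape L^2 M (L != M), so D-series; mu = 8 gives D_8.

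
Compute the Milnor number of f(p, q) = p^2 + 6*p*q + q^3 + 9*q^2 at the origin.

2

The Hessian of f at 0 is [[2, 6], [6, 18]] with rank 1, so corank 1. A Groebner basis of the Jacobian ideal J(f) in C{p,q} is {q^2, p + 3*q}; counting standard monomials gives mu = 2. Corank 1: A-series; mu = 2 gives A_2.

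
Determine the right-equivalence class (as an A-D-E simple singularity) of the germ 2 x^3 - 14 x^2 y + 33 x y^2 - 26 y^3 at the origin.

The Hessian of f at 0 is [[0, 0], [0, 0]] with rank 0, so corank 2. A Groebner basis of the Jacobian ideal J(f) in C{x,y} is {y^3, x^2 - 3*y^2/2, x*y - 3*y^2/2}; counting standard monomials gives mu = 4. Corank 2; j^3 = (x - 2*y)*(2*x^2 - 10*x*y + 13*y^2) splits into three distinct lines over C (the quadratic factor has nonzero discriminant), so D_4.

D_4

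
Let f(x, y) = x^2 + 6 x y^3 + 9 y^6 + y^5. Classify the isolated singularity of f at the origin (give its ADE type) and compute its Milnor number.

Type A_{4}, Milnor number mu = 4.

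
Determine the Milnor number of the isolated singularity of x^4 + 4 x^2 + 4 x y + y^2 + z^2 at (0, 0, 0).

3

The Hessian of f at 0 is [[8, 4, 0], [4, 2, 0], [0, 0, 2]] with rank 2, so corank 1. A Groebner basis of the Jacobian ideal J(f) in C{x,y,z} is {y^3, x + y/2, z}; counting standard monomials gives mu = 3. Corank 1: A-series; mu = 3 gives A_3.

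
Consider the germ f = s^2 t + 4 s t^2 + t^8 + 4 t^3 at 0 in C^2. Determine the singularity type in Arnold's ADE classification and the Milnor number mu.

The Hessian of f at 0 is [[0, 0], [0, 0]] with rank 0, so corank 2. A Groebner basis of the Jacobian ideal J(f) in C{s,t} is {s^2/8 + t^7 - t^2/2, s^3 + 8*t^3, s*t + 2*t^2}; counting standard monomials gives mu = 9. Corank 2; j^3 = t*(s + 2*t)^2 has shape L^2 M (L != M), so D-series; mu = 9 gives D_9.

Type D_9, Milnor number mu = 9.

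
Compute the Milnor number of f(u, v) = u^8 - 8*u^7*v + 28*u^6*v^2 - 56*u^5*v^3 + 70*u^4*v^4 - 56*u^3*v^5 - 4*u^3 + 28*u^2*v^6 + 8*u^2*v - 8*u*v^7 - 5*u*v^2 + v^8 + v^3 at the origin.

9

The Hessian of f at 0 has rank 0. Corank 2; j^3 = -(u - v)*(2*u - v)^2 has shape L^2 M (L != M), so D-series; mu = 9 gives D_9.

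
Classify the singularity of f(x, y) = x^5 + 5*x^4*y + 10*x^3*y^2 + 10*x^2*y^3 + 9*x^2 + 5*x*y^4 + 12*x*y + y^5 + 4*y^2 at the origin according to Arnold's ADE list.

A_4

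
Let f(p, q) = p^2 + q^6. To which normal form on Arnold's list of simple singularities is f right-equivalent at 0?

A_{5}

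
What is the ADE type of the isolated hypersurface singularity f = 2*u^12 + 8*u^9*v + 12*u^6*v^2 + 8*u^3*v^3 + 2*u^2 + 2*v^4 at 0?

The Hessian of f at 0 is [[4, 0], [0, 0]] with rank 1, so corank 1. A Groebner basis of the Jacobian ideal J(f) in C{u,v} is {v^3, u}; counting standard monomials gives mu = 3. Corank 1: A-series; mu = 3 gives A_3.

A_{3}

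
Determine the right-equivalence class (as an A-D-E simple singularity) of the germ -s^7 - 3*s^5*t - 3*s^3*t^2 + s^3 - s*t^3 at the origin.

The Hessian of f at 0 has rank 0. Corank 2; j^3 = s^3 is a perfect cube, so E-series; the 4-jet and mu = 7 give E_7.

E_7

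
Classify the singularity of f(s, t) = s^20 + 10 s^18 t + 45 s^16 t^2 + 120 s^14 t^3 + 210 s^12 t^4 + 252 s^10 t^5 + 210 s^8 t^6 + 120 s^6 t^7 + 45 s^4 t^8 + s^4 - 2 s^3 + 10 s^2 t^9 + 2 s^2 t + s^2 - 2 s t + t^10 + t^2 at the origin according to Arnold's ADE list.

A9

The Hessian of f at 0 has rank 1. Corank 1: A-series; mu = 9 gives A_9.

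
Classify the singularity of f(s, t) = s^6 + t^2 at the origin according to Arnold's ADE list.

The Hessian of f at 0 is [[0, 0], [0, 2]] with rank 1, so corank 1. A Groebner basis of the Jacobian ideal J(f) in C{s,t} is {s^5, t}; counting standard monomials gives mu = 5. Corank 1: A-series; mu = 5 gives A_5.

A_{5}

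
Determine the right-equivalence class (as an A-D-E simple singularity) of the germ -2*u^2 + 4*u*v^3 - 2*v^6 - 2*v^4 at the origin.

The Hessian of f at 0 has rank 1. Corank 1: A-series; mu = 3 gives A_3.

A3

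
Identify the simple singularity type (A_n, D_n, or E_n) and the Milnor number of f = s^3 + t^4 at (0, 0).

The Hessian of f at 0 is [[0, 0], [0, 0]] with rank 0, so corank 2. A Groebner basis of the Jacobian ideal J(f) in C{s,t} is {t^3, s^2}; counting standard monomials gives mu = 6. Corank 2; j^3 = s^3 is a perfect cube, so E-series; the 4-jet and mu = 6 give E_6.

Type E_6, Milnor number mu = 6.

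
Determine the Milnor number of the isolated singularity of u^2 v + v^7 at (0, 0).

8

The Hessian of f at 0 has rank 0. Corank 2; j^3 = u^2*v has shape L^2 M (L != M), so D-series; mu = 8 gives D_8.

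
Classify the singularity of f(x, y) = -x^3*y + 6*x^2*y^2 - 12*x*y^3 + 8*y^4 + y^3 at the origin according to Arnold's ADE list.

E_{7}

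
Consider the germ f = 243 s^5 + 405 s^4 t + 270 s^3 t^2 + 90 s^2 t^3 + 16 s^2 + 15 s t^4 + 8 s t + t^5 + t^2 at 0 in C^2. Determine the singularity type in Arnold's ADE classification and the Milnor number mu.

Type A_{4}, Milnor number mu = 4.

The Hessian of f at 0 has rank 1. Corank 1: A-series; mu = 4 gives A_4.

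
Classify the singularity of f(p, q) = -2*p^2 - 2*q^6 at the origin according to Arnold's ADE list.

A_{5}

The Hessian of f at 0 is [[-4, 0], [0, 0]] with rank 1, so corank 1. A Groebner basis of the Jacobian ideal J(f) in C{p,q} is {q^5, p}; counting standard monomials gives mu = 5. Corank 1: A-series; mu = 5 gives A_5.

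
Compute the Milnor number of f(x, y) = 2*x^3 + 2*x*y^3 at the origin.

7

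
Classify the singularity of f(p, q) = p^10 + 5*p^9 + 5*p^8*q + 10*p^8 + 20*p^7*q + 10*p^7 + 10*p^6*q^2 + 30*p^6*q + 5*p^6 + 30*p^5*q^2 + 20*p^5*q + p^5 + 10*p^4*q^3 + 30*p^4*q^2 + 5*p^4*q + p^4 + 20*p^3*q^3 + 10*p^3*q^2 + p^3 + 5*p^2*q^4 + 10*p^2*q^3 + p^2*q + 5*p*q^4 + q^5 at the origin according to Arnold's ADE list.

D_6

The Hessian of f at 0 is [[0, 0], [0, 0]] with rank 0, so corank 2. A Groebner basis of the Jacobian ideal J(f) in C{p,q} is {-p*q/5 + q^4, p*q^2, p^2 + p*q}; counting standard monomials gives mu = 6. Corank 2; j^3 = p^2*(p + q) has shape L^2 M (L != M), so D-series; mu = 6 gives D_6.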